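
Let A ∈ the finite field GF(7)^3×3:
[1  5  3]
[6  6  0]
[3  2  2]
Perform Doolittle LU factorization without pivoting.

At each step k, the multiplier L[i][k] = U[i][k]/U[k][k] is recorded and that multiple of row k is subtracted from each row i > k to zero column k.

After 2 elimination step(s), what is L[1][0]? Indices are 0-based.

L[1][0] = 6

k=0: U[0][0]=1
  eliminate (1,0): mult=6, new row 1: (0, 4, 3); set L[1][0]=6
  eliminate (2,0): mult=3, new row 2: (0, 1, 0); set L[2][0]=3
k=1: U[1][1]=4
  eliminate (2,1): mult=2, new row 2: (0, 0, 1); set L[2][1]=2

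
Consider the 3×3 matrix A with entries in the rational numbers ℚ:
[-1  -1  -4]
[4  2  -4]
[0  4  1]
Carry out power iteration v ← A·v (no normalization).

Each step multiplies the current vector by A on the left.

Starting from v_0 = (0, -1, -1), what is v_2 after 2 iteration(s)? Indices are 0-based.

v_0 = (0, -1, -1).
v_1 = A·v_0 = (5, 2, -5).
v_2 = A·v_1 = (13, 44, 3).

v_2 = (13, 44, 3)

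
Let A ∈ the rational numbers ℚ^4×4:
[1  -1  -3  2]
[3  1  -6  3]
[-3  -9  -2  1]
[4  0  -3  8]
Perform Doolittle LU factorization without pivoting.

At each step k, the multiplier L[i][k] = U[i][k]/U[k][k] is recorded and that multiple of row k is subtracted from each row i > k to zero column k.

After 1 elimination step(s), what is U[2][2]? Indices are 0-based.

U[2][2] = -11

Step 1: pivot at (0,0) is 1.
  row1 ← row1 − (3)·row0  ⇒  L[1][0]=3, U row1=(0, 4, 3, -3)
  row2 ← row2 − (-3)·row0  ⇒  L[2][0]=-3, U row2=(0, -12, -11, 7)
  row3 ← row3 − (4)·row0  ⇒  L[3][0]=4, U row3=(0, 4, 9, 0)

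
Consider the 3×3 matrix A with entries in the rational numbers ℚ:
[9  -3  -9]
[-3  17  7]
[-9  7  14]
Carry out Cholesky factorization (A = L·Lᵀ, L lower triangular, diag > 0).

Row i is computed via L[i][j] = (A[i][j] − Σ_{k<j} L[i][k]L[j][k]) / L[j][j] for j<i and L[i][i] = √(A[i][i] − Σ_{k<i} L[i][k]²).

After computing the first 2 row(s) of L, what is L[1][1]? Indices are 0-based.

Step 1: L[0][0] = √(9) = 3.
  L[1][0] = (-3) / L[0][0] = -1.
Step 2: L[1][1] = √(16) = 4.

L[1][1] = 4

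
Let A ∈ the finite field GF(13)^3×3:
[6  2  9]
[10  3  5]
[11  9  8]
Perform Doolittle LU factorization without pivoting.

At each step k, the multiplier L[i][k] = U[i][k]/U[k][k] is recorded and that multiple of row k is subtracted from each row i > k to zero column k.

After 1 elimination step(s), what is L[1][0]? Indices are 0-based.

[col 0] pivot 6
  R1 -= 6*R0 → (0, 4, 3)  (L[1][0] := 6)
  R2 -= 4*R0 → (0, 1, 11)  (L[2][0] := 4)

L[1][0] = 6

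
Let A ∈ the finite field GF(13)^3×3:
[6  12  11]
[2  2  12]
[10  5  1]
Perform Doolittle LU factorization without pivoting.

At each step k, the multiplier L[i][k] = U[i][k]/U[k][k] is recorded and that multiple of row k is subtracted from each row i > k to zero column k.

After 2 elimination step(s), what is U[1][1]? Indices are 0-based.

[col 0] pivot 6
  R1 -= 9*R0 → (0, 11, 4)  (L[1][0] := 9)
  R2 -= 6*R0 → (0, 11, 0)  (L[2][0] := 6)
[col 1] pivot 11
  R2 -= 1*R1 → (0, 0, 9)  (L[2][1] := 1)

U[1][1] = 11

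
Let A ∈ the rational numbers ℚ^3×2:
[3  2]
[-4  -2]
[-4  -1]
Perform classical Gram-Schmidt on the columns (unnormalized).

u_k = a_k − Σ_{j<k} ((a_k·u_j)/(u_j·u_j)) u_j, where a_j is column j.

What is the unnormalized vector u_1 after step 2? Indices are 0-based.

u_1 = (28/41, -10/41, 31/41)

Step 1: u_0 = a_0 = (3, -4, -4).
Step 2: u_1 = a_1 − (18/41)·u_0 = (28/41, -10/41, 31/41).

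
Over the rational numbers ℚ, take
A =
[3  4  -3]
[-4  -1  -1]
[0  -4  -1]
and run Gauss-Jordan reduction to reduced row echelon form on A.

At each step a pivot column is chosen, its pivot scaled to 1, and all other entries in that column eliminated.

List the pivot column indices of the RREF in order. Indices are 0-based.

pivot columns: 0, 1, 2

[1] R0 /= 3  ⇒  (1, 4/3, -1)
     R1 -= -4·R0  ⇒  (0, 13/3, -5)
[2] R1 /= 13/3  ⇒  (0, 1, -15/13)
     R0 -= 4/3·R1  ⇒  (1, 0, 7/13)
     R2 -= -4·R1  ⇒  (0, 0, -73/13)
[3] R2 /= -73/13  ⇒  (0, 0, 1)
     R0 -= 7/13·R2  ⇒  (1, 0, 0)
     R1 -= -15/13·R2  ⇒  (0, 1, 0)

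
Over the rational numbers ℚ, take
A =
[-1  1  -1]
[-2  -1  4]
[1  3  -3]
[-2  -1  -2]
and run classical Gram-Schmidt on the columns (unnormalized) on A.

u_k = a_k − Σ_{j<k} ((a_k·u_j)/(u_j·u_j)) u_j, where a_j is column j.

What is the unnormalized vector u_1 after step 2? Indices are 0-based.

Step 1: u_0 = a_0 = (-1, -2, 1, -2).
Step 2: u_1 = a_1 − (3/5)·u_0 = (8/5, 1/5, 12/5, 1/5).

u_1 = (8/5, 1/5, 12/5, 1/5)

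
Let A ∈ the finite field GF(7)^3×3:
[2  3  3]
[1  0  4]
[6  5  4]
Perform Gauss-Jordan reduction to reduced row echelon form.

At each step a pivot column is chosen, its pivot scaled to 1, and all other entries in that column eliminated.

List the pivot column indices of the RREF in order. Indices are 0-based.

step 1: normalize row 0 (÷2) = (1, 5, 5)
  row 1: subtract 1×row0 = (0, 2, 6)
  row 2: subtract 6×row0 = (0, 3, 2)
step 2: normalize row 1 (÷2) = (0, 1, 3)
  row 0: subtract 5×row1 = (1, 0, 4)
  row 2: subtract 3×row1 = (0, 0, 0)
skip col 2 (zero from row 2)

pivot columns: 0, 1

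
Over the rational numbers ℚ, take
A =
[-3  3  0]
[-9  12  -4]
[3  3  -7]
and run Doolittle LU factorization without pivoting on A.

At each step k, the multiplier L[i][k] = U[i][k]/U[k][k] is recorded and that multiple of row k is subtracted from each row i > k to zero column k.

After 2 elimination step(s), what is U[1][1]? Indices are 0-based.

U[1][1] = 3

k=0: U[0][0]=-3
  eliminate (1,0): mult=3, new row 1: (0, 3, -4); set L[1][0]=3
  eliminate (2,0): mult=-1, new row 2: (0, 6, -7); set L[2][0]=-1
k=1: U[1][1]=3
  eliminate (2,1): mult=2, new row 2: (0, 0, 1); set L[2][1]=2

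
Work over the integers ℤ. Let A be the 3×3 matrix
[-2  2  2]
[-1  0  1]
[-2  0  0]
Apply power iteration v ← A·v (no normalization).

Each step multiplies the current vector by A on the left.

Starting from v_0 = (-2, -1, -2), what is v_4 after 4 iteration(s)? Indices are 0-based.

v_4 = (-56, -20, 8)

v_0 = (-2, -1, -2).
v_1 = A·v_0 = (-2, 0, 4).
v_2 = A·v_1 = (12, 6, 4).
v_3 = A·v_2 = (-4, -8, -24).
v_4 = A·v_3 = (-56, -20, 8).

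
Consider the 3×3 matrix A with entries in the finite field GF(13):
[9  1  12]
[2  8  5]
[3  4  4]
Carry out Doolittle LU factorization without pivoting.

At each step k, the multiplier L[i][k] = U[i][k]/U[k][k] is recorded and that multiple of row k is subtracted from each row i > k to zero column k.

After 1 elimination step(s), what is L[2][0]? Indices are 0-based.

L[2][0] = 9

[col 0] pivot 9
  R1 -= 6*R0 → (0, 2, 11)  (L[1][0] := 6)
  R2 -= 9*R0 → (0, 8, 0)  (L[2][0] := 9)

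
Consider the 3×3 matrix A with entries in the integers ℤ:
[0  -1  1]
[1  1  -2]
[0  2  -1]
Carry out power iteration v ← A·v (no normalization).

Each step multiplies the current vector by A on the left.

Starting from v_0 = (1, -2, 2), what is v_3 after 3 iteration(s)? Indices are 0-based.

v_0 = (1, -2, 2).
v_1 = A·v_0 = (4, -5, -6).
v_2 = A·v_1 = (-1, 11, -4).
v_3 = A·v_2 = (-15, 18, 26).

v_3 = (-15, 18, 26)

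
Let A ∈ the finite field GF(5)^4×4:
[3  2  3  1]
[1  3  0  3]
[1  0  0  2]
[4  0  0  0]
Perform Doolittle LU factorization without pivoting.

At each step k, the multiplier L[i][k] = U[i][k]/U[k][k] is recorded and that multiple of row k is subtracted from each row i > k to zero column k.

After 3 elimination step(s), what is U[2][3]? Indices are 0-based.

U[2][3] = 1

Step 1: pivot at (0,0) is 3.
  row1 ← row1 − (2)·row0  ⇒  L[1][0]=2, U row1=(0, 4, 4, 1)
  row2 ← row2 − (2)·row0  ⇒  L[2][0]=2, U row2=(0, 1, 4, 0)
  row3 ← row3 − (3)·row0  ⇒  L[3][0]=3, U row3=(0, 4, 1, 2)
Step 2: pivot at (1,1) is 4.
  row2 ← row2 − (4)·row1  ⇒  L[2][1]=4, U row2=(0, 0, 3, 1)
  row3 ← row3 − (1)·row1  ⇒  L[3][1]=1, U row3=(0, 0, 2, 1)
Step 3: pivot at (2,2) is 3.
  row3 ← row3 − (4)·row2  ⇒  L[3][2]=4, U row3=(0, 0, 0, 2)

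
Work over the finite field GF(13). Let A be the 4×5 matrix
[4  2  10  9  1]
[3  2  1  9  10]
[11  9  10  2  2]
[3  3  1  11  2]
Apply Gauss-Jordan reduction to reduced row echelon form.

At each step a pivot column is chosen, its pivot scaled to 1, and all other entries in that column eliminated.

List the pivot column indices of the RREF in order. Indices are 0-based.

pivot columns: 0, 1, 2, 3

[1] R0 /= 4  ⇒  (1, 7, 9, 12, 10)
     R1 -= 3·R0  ⇒  (0, 7, 0, 12, 6)
     R2 -= 11·R0  ⇒  (0, 10, 2, 0, 9)
     R3 -= 3·R0  ⇒  (0, 8, 0, 1, 11)
[2] R1 /= 7  ⇒  (0, 1, 0, 11, 12)
     R0 -= 7·R1  ⇒  (1, 0, 9, 0, 4)
     R2 -= 10·R1  ⇒  (0, 0, 2, 7, 6)
     R3 -= 8·R1  ⇒  (0, 0, 0, 4, 6)
[3] R2 /= 2  ⇒  (0, 0, 1, 10, 3)
     R0 -= 9·R2  ⇒  (1, 0, 0, 1, 3)
[4] R3 /= 4  ⇒  (0, 0, 0, 1, 8)
     R0 -= 1·R3  ⇒  (1, 0, 0, 0, 8)
     R1 -= 11·R3  ⇒  (0, 1, 0, 0, 2)
     R2 -= 10·R3  ⇒  (0, 0, 1, 0, 1)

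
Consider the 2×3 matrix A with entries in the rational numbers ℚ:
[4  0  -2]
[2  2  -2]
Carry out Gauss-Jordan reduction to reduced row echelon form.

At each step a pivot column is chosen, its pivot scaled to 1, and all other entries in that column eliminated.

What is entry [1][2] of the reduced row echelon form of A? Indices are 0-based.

pivot(0,0)=4: scale R0 → (1, 0, -1/2)
  clear (1,0): R1 −= (2)R0 → (0, 2, -1)
pivot(1,1)=2: scale R1 → (0, 1, -1/2)

M[1][2] = -1/2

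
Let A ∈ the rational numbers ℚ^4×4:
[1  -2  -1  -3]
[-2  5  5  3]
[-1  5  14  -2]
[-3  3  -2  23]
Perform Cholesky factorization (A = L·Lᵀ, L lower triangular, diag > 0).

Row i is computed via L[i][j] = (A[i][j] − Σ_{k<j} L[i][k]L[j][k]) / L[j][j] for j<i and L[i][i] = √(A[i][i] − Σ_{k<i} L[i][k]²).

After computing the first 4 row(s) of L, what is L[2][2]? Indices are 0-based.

L[2][2] = 2

Step 1: L[0][0] = √(1) = 1.
  L[1][0] = (-2) / L[0][0] = -2.
Step 2: L[1][1] = √(1) = 1.
  L[2][0] = (-1) / L[0][0] = -1.
  L[2][1] = (3) / L[1][1] = 3.
Step 3: L[2][2] = √(4) = 2.
  L[3][0] = (-3) / L[0][0] = -3.
  L[3][1] = (-3) / L[1][1] = -3.
  L[3][2] = (4) / L[2][2] = 2.
Step 4: L[3][3] = √(1) = 1.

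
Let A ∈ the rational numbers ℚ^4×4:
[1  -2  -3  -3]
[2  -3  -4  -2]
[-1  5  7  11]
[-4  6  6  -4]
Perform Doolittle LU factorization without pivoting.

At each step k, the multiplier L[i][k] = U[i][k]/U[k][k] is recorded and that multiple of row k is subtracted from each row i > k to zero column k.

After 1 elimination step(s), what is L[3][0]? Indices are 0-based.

L[3][0] = -4

[col 0] pivot 1
  R1 -= 2*R0 → (0, 1, 2, 4)  (L[1][0] := 2)
  R2 -= -1*R0 → (0, 3, 4, 8)  (L[2][0] := -1)
  R3 -= -4*R0 → (0, -2, -6, -16)  (L[3][0] := -4)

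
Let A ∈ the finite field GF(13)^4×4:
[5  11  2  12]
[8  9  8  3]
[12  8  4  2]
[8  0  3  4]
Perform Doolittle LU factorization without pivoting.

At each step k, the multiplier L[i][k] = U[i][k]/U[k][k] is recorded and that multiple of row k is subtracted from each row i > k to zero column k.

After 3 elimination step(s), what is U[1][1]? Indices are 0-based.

k=0: U[0][0]=5
  eliminate (1,0): mult=12, new row 1: (0, 7, 10, 2); set L[1][0]=12
  eliminate (2,0): mult=5, new row 2: (0, 5, 7, 7); set L[2][0]=5
  eliminate (3,0): mult=12, new row 3: (0, 11, 5, 3); set L[3][0]=12
k=1: U[1][1]=7
  eliminate (2,1): mult=10, new row 2: (0, 0, 11, 0); set L[2][1]=10
  eliminate (3,1): mult=9, new row 3: (0, 0, 6, 11); set L[3][1]=9
k=2: U[2][2]=11
  eliminate (3,2): mult=10, new row 3: (0, 0, 0, 11); set L[3][2]=10

U[1][1] = 7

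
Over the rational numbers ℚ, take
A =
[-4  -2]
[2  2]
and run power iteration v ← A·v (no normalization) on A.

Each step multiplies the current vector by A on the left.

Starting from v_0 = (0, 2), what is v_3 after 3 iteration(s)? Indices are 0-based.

v_0 = (0, 2).
v_1 = A·v_0 = (-4, 4).
v_2 = A·v_1 = (8, 0).
v_3 = A·v_2 = (-32, 16).

v_3 = (-32, 16)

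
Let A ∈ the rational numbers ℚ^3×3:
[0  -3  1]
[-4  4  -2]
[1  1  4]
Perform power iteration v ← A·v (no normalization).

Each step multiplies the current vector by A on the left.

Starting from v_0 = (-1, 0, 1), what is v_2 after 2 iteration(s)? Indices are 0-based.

v_0 = (-1, 0, 1).
v_1 = A·v_0 = (1, 2, 3).
v_2 = A·v_1 = (-3, -2, 15).

v_2 = (-3, -2, 15)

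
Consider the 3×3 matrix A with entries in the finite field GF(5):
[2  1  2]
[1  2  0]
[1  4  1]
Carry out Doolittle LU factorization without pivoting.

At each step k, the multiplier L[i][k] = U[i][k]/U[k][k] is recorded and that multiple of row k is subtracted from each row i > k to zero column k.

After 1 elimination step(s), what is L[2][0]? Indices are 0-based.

L[2][0] = 3

[col 0] pivot 2
  R1 -= 3*R0 → (0, 4, 4)  (L[1][0] := 3)
  R2 -= 3*R0 → (0, 1, 0)  (L[2][0] := 3)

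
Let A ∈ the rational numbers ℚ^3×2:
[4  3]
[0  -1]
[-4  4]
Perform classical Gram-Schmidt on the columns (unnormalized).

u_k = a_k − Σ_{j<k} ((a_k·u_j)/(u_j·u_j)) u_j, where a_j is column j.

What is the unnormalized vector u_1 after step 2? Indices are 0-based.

Step 1: u_0 = a_0 = (4, 0, -4).
Step 2: u_1 = a_1 − (-1/8)·u_0 = (7/2, -1, 7/2).

u_1 = (7/2, -1, 7/2)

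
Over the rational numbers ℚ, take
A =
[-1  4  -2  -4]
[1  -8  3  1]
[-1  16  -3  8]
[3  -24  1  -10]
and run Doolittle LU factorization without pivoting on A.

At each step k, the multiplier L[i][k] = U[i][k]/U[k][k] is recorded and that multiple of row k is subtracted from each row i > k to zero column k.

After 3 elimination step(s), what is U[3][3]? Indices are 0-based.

U[3][3] = -1

Step 1: pivot at (0,0) is -1.
  row1 ← row1 − (-1)·row0  ⇒  L[1][0]=-1, U row1=(0, -4, 1, -3)
  row2 ← row2 − (1)·row0  ⇒  L[2][0]=1, U row2=(0, 12, -1, 12)
  row3 ← row3 − (-3)·row0  ⇒  L[3][0]=-3, U row3=(0, -12, -5, -22)
Step 2: pivot at (1,1) is -4.
  row2 ← row2 − (-3)·row1  ⇒  L[2][1]=-3, U row2=(0, 0, 2, 3)
  row3 ← row3 − (3)·row1  ⇒  L[3][1]=3, U row3=(0, 0, -8, -13)
Step 3: pivot at (2,2) is 2.
  row3 ← row3 − (-4)·row2  ⇒  L[3][2]=-4, U row3=(0, 0, 0, -1)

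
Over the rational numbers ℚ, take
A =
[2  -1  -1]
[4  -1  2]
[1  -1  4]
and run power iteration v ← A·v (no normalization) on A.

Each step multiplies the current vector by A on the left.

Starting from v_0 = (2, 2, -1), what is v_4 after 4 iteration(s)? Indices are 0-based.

v_0 = (2, 2, -1).
v_1 = A·v_0 = (3, 4, -4).
v_2 = A·v_1 = (6, 0, -17).
v_3 = A·v_2 = (29, -10, -62).
v_4 = A·v_3 = (130, 2, -209).

v_4 = (130, 2, -209)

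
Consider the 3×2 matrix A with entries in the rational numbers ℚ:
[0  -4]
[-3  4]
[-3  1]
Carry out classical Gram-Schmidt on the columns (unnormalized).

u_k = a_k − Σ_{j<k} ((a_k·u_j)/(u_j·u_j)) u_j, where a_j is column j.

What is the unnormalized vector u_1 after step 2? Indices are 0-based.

u_1 = (-4, 3/2, -3/2)

Step 1: u_0 = a_0 = (0, -3, -3).
Step 2: u_1 = a_1 − (-5/6)·u_0 = (-4, 3/2, -3/2).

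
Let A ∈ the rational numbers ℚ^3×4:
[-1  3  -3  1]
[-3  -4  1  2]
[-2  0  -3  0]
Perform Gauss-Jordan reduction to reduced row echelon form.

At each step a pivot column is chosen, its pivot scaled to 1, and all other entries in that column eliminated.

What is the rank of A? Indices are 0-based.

rank = 3

step 1: normalize row 0 (÷-1) = (1, -3, 3, -1)
  row 1: subtract -3×row0 = (0, -13, 10, -1)
  row 2: subtract -2×row0 = (0, -6, 3, -2)
step 2: normalize row 1 (÷-13) = (0, 1, -10/13, 1/13)
  row 0: subtract -3×row1 = (1, 0, 9/13, -10/13)
  row 2: subtract -6×row1 = (0, 0, -21/13, -20/13)
step 3: normalize row 2 (÷-21/13) = (0, 0, 1, 20/21)
  row 0: subtract 9/13×row2 = (1, 0, 0, -10/7)
  row 1: subtract -10/13×row2 = (0, 1, 0, 17/21)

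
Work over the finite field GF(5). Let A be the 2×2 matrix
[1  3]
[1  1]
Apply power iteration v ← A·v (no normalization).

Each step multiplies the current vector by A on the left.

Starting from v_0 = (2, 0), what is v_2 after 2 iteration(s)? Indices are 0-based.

v_0 = (2, 0).
v_1 = A·v_0 = (2, 2).
v_2 = A·v_1 = (3, 4).

v_2 = (3, 4)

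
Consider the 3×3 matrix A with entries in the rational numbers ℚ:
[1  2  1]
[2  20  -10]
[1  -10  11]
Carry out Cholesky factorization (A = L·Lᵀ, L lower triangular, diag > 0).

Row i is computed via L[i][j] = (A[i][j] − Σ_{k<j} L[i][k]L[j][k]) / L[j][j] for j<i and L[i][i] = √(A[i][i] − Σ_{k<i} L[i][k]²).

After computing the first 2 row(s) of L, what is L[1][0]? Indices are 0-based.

L[1][0] = 2

Step 1: L[0][0] = √(1) = 1.
  L[1][0] = (2) / L[0][0] = 2.
Step 2: L[1][1] = √(16) = 4.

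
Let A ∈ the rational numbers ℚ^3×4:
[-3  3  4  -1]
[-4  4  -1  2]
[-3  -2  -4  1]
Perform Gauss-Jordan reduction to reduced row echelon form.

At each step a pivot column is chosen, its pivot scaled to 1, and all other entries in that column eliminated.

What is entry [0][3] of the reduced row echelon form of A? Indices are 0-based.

M[0][3] = 7/95

step 1: normalize row 0 (÷-3) = (1, -1, -4/3, 1/3)
  row 1: subtract -4×row0 = (0, 0, -19/3, 10/3)
  row 2: subtract -3×row0 = (0, -5, -8, 2)
step 2: exchange rows 1,2
step 2: normalize row 1 (÷-5) = (0, 1, 8/5, -2/5)
  row 0: subtract -1×row1 = (1, 0, 4/15, -1/15)
step 3: normalize row 2 (÷-19/3) = (0, 0, 1, -10/19)
  row 0: subtract 4/15×row2 = (1, 0, 0, 7/95)
  row 1: subtract 8/5×row2 = (0, 1, 0, 42/95)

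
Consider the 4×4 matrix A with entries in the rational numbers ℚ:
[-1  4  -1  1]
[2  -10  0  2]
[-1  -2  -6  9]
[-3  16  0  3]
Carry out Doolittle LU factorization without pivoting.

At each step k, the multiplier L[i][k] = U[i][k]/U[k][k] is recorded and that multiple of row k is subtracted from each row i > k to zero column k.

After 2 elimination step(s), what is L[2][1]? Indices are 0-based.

k=0: U[0][0]=-1
  eliminate (1,0): mult=-2, new row 1: (0, -2, -2, 4); set L[1][0]=-2
  eliminate (2,0): mult=1, new row 2: (0, -6, -5, 8); set L[2][0]=1
  eliminate (3,0): mult=3, new row 3: (0, 4, 3, 0); set L[3][0]=3
k=1: U[1][1]=-2
  eliminate (2,1): mult=3, new row 2: (0, 0, 1, -4); set L[2][1]=3
  eliminate (3,1): mult=-2, new row 3: (0, 0, -1, 8); set L[3][1]=-2

L[2][1] = 3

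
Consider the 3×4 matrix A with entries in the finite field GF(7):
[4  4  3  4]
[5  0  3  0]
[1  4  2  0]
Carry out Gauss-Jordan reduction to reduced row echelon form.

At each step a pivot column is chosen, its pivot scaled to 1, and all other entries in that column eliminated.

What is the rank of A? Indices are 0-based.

pivot(0,0)=4: scale R0 → (1, 1, 6, 1)
  clear (1,0): R1 −= (5)R0 → (0, 2, 1, 2)
  clear (2,0): R2 −= (1)R0 → (0, 3, 3, 6)
pivot(1,1)=2: scale R1 → (0, 1, 4, 1)
  clear (0,1): R0 −= (1)R1 → (1, 0, 2, 0)
  clear (2,1): R2 −= (3)R1 → (0, 0, 5, 3)
pivot(2,2)=5: scale R2 → (0, 0, 1, 2)
  clear (0,2): R0 −= (2)R2 → (1, 0, 0, 3)
  clear (1,2): R1 −= (4)R2 → (0, 1, 0, 0)

rank = 3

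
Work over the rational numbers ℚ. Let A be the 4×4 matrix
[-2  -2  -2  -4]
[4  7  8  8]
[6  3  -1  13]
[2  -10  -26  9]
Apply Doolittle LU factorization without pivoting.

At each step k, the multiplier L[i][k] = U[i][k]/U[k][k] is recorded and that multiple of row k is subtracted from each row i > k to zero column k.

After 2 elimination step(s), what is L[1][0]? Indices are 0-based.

L[1][0] = -2

Step 1: pivot at (0,0) is -2.
  row1 ← row1 − (-2)·row0  ⇒  L[1][0]=-2, U row1=(0, 3, 4, 0)
  row2 ← row2 − (-3)·row0  ⇒  L[2][0]=-3, U row2=(0, -3, -7, 1)
  row3 ← row3 − (-1)·row0  ⇒  L[3][0]=-1, U row3=(0, -12, -28, 5)
Step 2: pivot at (1,1) is 3.
  row2 ← row2 − (-1)·row1  ⇒  L[2][1]=-1, U row2=(0, 0, -3, 1)
  row3 ← row3 − (-4)·row1  ⇒  L[3][1]=-4, U row3=(0, 0, -12, 5)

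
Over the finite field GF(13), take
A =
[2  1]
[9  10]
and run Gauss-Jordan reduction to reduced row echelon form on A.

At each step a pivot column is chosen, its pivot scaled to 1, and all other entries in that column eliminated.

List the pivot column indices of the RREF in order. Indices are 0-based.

step 1: normalize row 0 (÷2) = (1, 7)
  row 1: subtract 9×row0 = (0, 12)
step 2: normalize row 1 (÷12) = (0, 1)
  row 0: subtract 7×row1 = (1, 0)

pivot columns: 0, 1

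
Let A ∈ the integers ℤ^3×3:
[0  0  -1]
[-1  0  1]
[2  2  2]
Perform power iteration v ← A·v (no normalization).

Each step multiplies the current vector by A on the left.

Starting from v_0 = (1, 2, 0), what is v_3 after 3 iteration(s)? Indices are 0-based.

v_0 = (1, 2, 0).
v_1 = A·v_0 = (0, -1, 6).
v_2 = A·v_1 = (-6, 6, 10).
v_3 = A·v_2 = (-10, 16, 20).

v_3 = (-10, 16, 20)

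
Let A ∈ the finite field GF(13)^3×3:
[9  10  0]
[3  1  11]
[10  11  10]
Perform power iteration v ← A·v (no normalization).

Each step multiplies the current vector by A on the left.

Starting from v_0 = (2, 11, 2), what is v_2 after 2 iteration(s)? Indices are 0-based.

v_2 = (8, 10, 4)

v_0 = (2, 11, 2).
v_1 = A·v_0 = (11, 0, 5).
v_2 = A·v_1 = (8, 10, 4).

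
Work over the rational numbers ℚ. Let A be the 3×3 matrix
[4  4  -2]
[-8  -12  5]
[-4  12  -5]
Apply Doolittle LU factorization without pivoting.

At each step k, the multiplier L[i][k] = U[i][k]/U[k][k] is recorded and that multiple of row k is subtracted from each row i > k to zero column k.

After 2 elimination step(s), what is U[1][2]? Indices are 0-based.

[col 0] pivot 4
  R1 -= -2*R0 → (0, -4, 1)  (L[1][0] := -2)
  R2 -= -1*R0 → (0, 16, -7)  (L[2][0] := -1)
[col 1] pivot -4
  R2 -= -4*R1 → (0, 0, -3)  (L[2][1] := -4)

U[1][2] = 1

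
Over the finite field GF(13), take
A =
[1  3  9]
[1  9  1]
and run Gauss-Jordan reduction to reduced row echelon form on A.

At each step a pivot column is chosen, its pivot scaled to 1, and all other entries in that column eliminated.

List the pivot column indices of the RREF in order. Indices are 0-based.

pivot columns: 0, 1

[1] R0 /= 1  ⇒  (1, 3, 9)
     R1 -= 1·R0  ⇒  (0, 6, 5)
[2] R1 /= 6  ⇒  (0, 1, 3)
     R0 -= 3·R1  ⇒  (1, 0, 0)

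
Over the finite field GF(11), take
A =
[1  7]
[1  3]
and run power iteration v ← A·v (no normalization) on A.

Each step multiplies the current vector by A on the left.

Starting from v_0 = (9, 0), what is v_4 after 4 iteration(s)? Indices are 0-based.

v_0 = (9, 0).
v_1 = A·v_0 = (9, 9).
v_2 = A·v_1 = (6, 3).
v_3 = A·v_2 = (5, 4).
v_4 = A·v_3 = (0, 6).

v_4 = (0, 6)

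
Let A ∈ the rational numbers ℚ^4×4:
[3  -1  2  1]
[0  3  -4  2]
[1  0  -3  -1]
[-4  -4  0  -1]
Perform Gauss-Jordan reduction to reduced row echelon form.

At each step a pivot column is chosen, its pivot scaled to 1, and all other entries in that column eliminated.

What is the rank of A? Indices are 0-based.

rank = 4

step 1: normalize row 0 (÷3) = (1, -1/3, 2/3, 1/3)
  row 2: subtract 1×row0 = (0, 1/3, -11/3, -4/3)
  row 3: subtract -4×row0 = (0, -16/3, 8/3, 1/3)
step 2: normalize row 1 (÷3) = (0, 1, -4/3, 2/3)
  row 0: subtract -1/3×row1 = (1, 0, 2/9, 5/9)
  row 2: subtract 1/3×row1 = (0, 0, -29/9, -14/9)
  row 3: subtract -16/3×row1 = (0, 0, -40/9, 35/9)
step 3: normalize row 2 (÷-29/9) = (0, 0, 1, 14/29)
  row 0: subtract 2/9×row2 = (1, 0, 0, 13/29)
  row 1: subtract -4/3×row2 = (0, 1, 0, 38/29)
  row 3: subtract -40/9×row2 = (0, 0, 0, 175/29)
step 4: normalize row 3 (÷175/29) = (0, 0, 0, 1)
  row 0: subtract 13/29×row3 = (1, 0, 0, 0)
  row 1: subtract 38/29×row3 = (0, 1, 0, 0)
  row 2: subtract 14/29×row3 = (0, 0, 1, 0)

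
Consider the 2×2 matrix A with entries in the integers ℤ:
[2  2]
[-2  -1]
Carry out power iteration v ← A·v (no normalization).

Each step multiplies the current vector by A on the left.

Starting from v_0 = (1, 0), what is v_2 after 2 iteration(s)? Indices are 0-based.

v_2 = (0, -2)

v_0 = (1, 0).
v_1 = A·v_0 = (2, -2).
v_2 = A·v_1 = (0, -2).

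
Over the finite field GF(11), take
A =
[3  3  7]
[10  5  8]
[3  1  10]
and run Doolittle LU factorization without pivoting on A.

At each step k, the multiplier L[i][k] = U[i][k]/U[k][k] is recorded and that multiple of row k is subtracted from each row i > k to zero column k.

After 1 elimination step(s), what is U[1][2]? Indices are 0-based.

U[1][2] = 3

k=0: U[0][0]=3
  eliminate (1,0): mult=7, new row 1: (0, 6, 3); set L[1][0]=7
  eliminate (2,0): mult=1, new row 2: (0, 9, 3); set L[2][0]=1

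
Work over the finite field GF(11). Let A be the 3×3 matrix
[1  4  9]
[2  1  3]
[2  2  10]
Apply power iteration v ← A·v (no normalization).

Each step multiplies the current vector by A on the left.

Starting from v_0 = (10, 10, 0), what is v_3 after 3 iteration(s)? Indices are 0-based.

v_3 = (3, 9, 10)

v_0 = (10, 10, 0).
v_1 = A·v_0 = (6, 8, 7).
v_2 = A·v_1 = (2, 8, 10).
v_3 = A·v_2 = (3, 9, 10).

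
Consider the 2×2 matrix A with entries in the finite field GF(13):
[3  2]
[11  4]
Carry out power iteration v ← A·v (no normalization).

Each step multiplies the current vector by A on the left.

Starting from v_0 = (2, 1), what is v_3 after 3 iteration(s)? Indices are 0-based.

v_3 = (1, 5)

v_0 = (2, 1).
v_1 = A·v_0 = (8, 0).
v_2 = A·v_1 = (11, 10).
v_3 = A·v_2 = (1, 5).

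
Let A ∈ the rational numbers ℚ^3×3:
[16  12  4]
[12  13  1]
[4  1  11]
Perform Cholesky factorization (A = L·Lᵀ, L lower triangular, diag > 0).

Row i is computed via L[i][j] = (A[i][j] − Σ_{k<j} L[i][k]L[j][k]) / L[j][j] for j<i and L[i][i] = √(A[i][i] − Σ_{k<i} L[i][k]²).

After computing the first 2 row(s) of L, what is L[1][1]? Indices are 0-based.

L[1][1] = 2

Step 1: L[0][0] = √(16) = 4.
  L[1][0] = (12) / L[0][0] = 3.
Step 2: L[1][1] = √(4) = 2.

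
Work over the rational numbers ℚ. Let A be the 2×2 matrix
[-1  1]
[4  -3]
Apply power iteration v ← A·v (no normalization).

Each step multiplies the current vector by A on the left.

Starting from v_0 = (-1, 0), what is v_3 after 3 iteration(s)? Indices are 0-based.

v_3 = (21, -68)

v_0 = (-1, 0).
v_1 = A·v_0 = (1, -4).
v_2 = A·v_1 = (-5, 16).
v_3 = A·v_2 = (21, -68).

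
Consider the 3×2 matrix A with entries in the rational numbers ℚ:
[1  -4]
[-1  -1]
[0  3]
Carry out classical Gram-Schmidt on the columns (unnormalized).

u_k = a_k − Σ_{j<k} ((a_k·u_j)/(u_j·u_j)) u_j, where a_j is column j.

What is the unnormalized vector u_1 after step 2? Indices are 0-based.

u_1 = (-5/2, -5/2, 3)

Step 1: u_0 = a_0 = (1, -1, 0).
Step 2: u_1 = a_1 − (-3/2)·u_0 = (-5/2, -5/2, 3).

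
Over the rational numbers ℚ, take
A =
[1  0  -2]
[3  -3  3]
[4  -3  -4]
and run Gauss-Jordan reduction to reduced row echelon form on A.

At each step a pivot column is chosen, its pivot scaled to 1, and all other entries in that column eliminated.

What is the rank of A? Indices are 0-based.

rank = 3

step 1: normalize row 0 (÷1) = (1, 0, -2)
  row 1: subtract 3×row0 = (0, -3, 9)
  row 2: subtract 4×row0 = (0, -3, 4)
step 2: normalize row 1 (÷-3) = (0, 1, -3)
  row 2: subtract -3×row1 = (0, 0, -5)
step 3: normalize row 2 (÷-5) = (0, 0, 1)
  row 0: subtract -2×row2 = (1, 0, 0)
  row 1: subtract -3×row2 = (0, 1, 0)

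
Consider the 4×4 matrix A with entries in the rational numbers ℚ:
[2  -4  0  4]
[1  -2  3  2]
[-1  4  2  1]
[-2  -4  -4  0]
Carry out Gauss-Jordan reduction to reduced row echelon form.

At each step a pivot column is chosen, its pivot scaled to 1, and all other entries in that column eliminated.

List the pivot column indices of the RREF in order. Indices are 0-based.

pivot columns: 0, 1, 2, 3

step 1: normalize row 0 (÷2) = (1, -2, 0, 2)
  row 1: subtract 1×row0 = (0, 0, 3, 0)
  row 2: subtract -1×row0 = (0, 2, 2, 3)
  row 3: subtract -2×row0 = (0, -8, -4, 4)
step 2: exchange rows 1,2
step 2: normalize row 1 (÷2) = (0, 1, 1, 3/2)
  row 0: subtract -2×row1 = (1, 0, 2, 5)
  row 3: subtract -8×row1 = (0, 0, 4, 16)
step 3: normalize row 2 (÷3) = (0, 0, 1, 0)
  row 0: subtract 2×row2 = (1, 0, 0, 5)
  row 1: subtract 1×row2 = (0, 1, 0, 3/2)
  row 3: subtract 4×row2 = (0, 0, 0, 16)
step 4: normalize row 3 (÷16) = (0, 0, 0, 1)
  row 0: subtract 5×row3 = (1, 0, 0, 0)
  row 1: subtract 3/2×row3 = (0, 1, 0, 0)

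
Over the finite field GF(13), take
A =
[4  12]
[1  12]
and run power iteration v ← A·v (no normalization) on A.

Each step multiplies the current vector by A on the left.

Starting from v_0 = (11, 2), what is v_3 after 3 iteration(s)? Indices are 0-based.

v_3 = (5, 9)

v_0 = (11, 2).
v_1 = A·v_0 = (3, 9).
v_2 = A·v_1 = (3, 7).
v_3 = A·v_2 = (5, 9).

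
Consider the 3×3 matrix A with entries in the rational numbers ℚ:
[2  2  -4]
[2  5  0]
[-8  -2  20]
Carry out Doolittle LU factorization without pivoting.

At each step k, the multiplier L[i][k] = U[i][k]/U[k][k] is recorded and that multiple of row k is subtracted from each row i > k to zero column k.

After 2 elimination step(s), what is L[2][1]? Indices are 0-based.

L[2][1] = 2

[col 0] pivot 2
  R1 -= 1*R0 → (0, 3, 4)  (L[1][0] := 1)
  R2 -= -4*R0 → (0, 6, 4)  (L[2][0] := -4)
[col 1] pivot 3
  R2 -= 2*R1 → (0, 0, -4)  (L[2][1] := 2)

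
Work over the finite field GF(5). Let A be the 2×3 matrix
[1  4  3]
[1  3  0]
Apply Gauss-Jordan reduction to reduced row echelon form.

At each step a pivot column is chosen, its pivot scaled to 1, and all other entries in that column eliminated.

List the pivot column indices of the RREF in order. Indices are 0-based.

pivot columns: 0, 1

[1] R0 /= 1  ⇒  (1, 4, 3)
     R1 -= 1·R0  ⇒  (0, 4, 2)
[2] R1 /= 4  ⇒  (0, 1, 3)
     R0 -= 4·R1  ⇒  (1, 0, 1)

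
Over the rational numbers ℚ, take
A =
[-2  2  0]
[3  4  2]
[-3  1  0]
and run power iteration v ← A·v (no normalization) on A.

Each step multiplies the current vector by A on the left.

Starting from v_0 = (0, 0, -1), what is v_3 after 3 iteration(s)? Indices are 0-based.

v_0 = (0, 0, -1).
v_1 = A·v_0 = (0, -2, 0).
v_2 = A·v_1 = (-4, -8, -2).
v_3 = A·v_2 = (-8, -48, 4).

v_3 = (-8, -48, 4)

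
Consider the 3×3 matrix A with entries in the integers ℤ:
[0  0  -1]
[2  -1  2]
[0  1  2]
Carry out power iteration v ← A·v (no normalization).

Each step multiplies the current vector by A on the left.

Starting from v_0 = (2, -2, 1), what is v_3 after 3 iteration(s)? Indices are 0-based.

v_0 = (2, -2, 1).
v_1 = A·v_0 = (-1, 8, 0).
v_2 = A·v_1 = (0, -10, 8).
v_3 = A·v_2 = (-8, 26, 6).

v_3 = (-8, 26, 6)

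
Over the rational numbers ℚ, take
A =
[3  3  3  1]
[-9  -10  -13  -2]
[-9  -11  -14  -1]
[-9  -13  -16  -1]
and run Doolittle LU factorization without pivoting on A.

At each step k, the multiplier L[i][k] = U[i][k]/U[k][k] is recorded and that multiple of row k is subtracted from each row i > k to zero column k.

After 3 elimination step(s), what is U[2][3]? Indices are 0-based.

U[2][3] = 0

Step 1: pivot at (0,0) is 3.
  row1 ← row1 − (-3)·row0  ⇒  L[1][0]=-3, U row1=(0, -1, -4, 1)
  row2 ← row2 − (-3)·row0  ⇒  L[2][0]=-3, U row2=(0, -2, -5, 2)
  row3 ← row3 − (-3)·row0  ⇒  L[3][0]=-3, U row3=(0, -4, -7, 2)
Step 2: pivot at (1,1) is -1.
  row2 ← row2 − (2)·row1  ⇒  L[2][1]=2, U row2=(0, 0, 3, 0)
  row3 ← row3 − (4)·row1  ⇒  L[3][1]=4, U row3=(0, 0, 9, -2)
Step 3: pivot at (2,2) is 3.
  row3 ← row3 − (3)·row2  ⇒  L[3][2]=3, U row3=(0, 0, 0, -2)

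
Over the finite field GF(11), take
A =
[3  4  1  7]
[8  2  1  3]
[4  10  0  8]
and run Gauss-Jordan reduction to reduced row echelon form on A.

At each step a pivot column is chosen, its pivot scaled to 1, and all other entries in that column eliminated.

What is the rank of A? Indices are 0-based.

pivot(0,0)=3: scale R0 → (1, 5, 4, 6)
  clear (1,0): R1 −= (8)R0 → (0, 6, 2, 10)
  clear (2,0): R2 −= (4)R0 → (0, 1, 6, 6)
pivot(1,1)=6: scale R1 → (0, 1, 4, 9)
  clear (0,1): R0 −= (5)R1 → (1, 0, 6, 5)
  clear (2,1): R2 −= (1)R1 → (0, 0, 2, 8)
pivot(2,2)=2: scale R2 → (0, 0, 1, 4)
  clear (0,2): R0 −= (6)R2 → (1, 0, 0, 3)
  clear (1,2): R1 −= (4)R2 → (0, 1, 0, 4)

rank = 3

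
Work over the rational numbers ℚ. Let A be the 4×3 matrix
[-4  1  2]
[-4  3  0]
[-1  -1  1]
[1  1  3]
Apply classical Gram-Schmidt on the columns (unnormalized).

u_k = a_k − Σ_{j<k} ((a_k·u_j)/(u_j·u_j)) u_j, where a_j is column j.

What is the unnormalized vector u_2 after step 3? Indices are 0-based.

Step 1: u_0 = a_0 = (-4, -4, -1, 1).
Step 2: u_1 = a_1 − (-7/17)·u_0 = (-11/17, 23/17, -24/17, 24/17).
Step 3: u_2 = a_2 − (-3/17)·u_0 − (13/53)·u_1 = (77/53, -55/53, 62/53, 150/53).

u_2 = (77/53, -55/53, 62/53, 150/53)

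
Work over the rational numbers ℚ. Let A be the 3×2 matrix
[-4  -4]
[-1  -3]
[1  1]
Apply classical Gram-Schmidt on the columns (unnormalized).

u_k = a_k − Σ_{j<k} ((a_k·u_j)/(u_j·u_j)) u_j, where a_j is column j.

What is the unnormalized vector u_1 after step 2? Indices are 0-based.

u_1 = (4/9, -17/9, -1/9)

Step 1: u_0 = a_0 = (-4, -1, 1).
Step 2: u_1 = a_1 − (10/9)·u_0 = (4/9, -17/9, -1/9).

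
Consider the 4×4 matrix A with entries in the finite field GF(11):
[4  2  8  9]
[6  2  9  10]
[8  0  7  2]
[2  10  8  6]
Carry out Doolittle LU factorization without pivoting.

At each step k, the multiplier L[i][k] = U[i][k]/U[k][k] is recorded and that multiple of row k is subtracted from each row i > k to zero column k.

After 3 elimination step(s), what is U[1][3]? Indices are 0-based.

U[1][3] = 2

k=0: U[0][0]=4
  eliminate (1,0): mult=7, new row 1: (0, 10, 8, 2); set L[1][0]=7
  eliminate (2,0): mult=2, new row 2: (0, 7, 2, 6); set L[2][0]=2
  eliminate (3,0): mult=6, new row 3: (0, 9, 4, 7); set L[3][0]=6
k=1: U[1][1]=10
  eliminate (2,1): mult=4, new row 2: (0, 0, 3, 9); set L[2][1]=4
  eliminate (3,1): mult=2, new row 3: (0, 0, 10, 3); set L[3][1]=2
k=2: U[2][2]=3
  eliminate (3,2): mult=7, new row 3: (0, 0, 0, 6); set L[3][2]=7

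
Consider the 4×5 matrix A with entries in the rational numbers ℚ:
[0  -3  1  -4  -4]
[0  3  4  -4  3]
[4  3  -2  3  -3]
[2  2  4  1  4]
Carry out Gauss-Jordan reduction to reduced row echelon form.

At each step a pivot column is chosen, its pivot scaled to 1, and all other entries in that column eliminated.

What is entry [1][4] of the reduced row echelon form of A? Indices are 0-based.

[1] R0 <-> R2
[1] R0 /= 4  ⇒  (1, 3/4, -1/2, 3/4, -3/4)
     R3 -= 2·R0  ⇒  (0, 1/2, 5, -1/2, 11/2)
[2] R1 /= 3  ⇒  (0, 1, 4/3, -4/3, 1)
     R0 -= 3/4·R1  ⇒  (1, 0, -3/2, 7/4, -3/2)
     R2 -= -3·R1  ⇒  (0, 0, 5, -8, -1)
     R3 -= 1/2·R1  ⇒  (0, 0, 13/3, 1/6, 5)
[3] R2 /= 5  ⇒  (0, 0, 1, -8/5, -1/5)
     R0 -= -3/2·R2  ⇒  (1, 0, 0, -13/20, -9/5)
     R1 -= 4/3·R2  ⇒  (0, 1, 0, 4/5, 19/15)
     R3 -= 13/3·R2  ⇒  (0, 0, 0, 71/10, 88/15)
[4] R3 /= 71/10  ⇒  (0, 0, 0, 1, 176/213)
     R0 -= -13/20·R3  ⇒  (1, 0, 0, 0, -269/213)
     R1 -= 4/5·R3  ⇒  (0, 1, 0, 0, 43/71)
     R2 -= -8/5·R3  ⇒  (0, 0, 1, 0, 239/213)

M[1][4] = 43/71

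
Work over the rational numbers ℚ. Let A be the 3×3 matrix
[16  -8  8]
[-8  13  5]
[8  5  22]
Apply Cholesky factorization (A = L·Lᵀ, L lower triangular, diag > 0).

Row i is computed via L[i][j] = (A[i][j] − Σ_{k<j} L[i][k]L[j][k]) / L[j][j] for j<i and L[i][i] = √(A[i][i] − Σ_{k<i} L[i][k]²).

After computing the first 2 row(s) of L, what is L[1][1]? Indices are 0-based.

L[1][1] = 3

Step 1: L[0][0] = √(16) = 4.
  L[1][0] = (-8) / L[0][0] = -2.
Step 2: L[1][1] = √(9) = 3.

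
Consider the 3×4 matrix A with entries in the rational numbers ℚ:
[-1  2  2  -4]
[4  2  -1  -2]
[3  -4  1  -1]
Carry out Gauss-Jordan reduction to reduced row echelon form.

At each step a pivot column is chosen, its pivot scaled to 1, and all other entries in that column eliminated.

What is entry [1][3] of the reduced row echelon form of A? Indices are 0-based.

pivot(0,0)=-1: scale R0 → (1, -2, -2, 4)
  clear (1,0): R1 −= (4)R0 → (0, 10, 7, -18)
  clear (2,0): R2 −= (3)R0 → (0, 2, 7, -13)
pivot(1,1)=10: scale R1 → (0, 1, 7/10, -9/5)
  clear (0,1): R0 −= (-2)R1 → (1, 0, -3/5, 2/5)
  clear (2,1): R2 −= (2)R1 → (0, 0, 28/5, -47/5)
pivot(2,2)=28/5: scale R2 → (0, 0, 1, -47/28)
  clear (0,2): R0 −= (-3/5)R2 → (1, 0, 0, -17/28)
  clear (1,2): R1 −= (7/10)R2 → (0, 1, 0, -5/8)

M[1][3] = -5/8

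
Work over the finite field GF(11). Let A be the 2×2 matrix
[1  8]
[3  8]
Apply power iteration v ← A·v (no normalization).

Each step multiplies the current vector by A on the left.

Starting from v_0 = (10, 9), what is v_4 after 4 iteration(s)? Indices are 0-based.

v_4 = (2, 2)

v_0 = (10, 9).
v_1 = A·v_0 = (5, 3).
v_2 = A·v_1 = (7, 6).
v_3 = A·v_2 = (0, 3).
v_4 = A·v_3 = (2, 2).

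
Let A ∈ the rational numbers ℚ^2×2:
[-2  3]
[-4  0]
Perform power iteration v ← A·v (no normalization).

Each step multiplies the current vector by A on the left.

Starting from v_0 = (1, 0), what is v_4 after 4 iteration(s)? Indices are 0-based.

v_4 = (16, -160)

v_0 = (1, 0).
v_1 = A·v_0 = (-2, -4).
v_2 = A·v_1 = (-8, 8).
v_3 = A·v_2 = (40, 32).
v_4 = A·v_3 = (16, -160).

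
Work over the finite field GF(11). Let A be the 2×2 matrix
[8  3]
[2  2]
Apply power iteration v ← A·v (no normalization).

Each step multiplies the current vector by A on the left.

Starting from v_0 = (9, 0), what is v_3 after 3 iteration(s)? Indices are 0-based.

v_0 = (9, 0).
v_1 = A·v_0 = (6, 7).
v_2 = A·v_1 = (3, 4).
v_3 = A·v_2 = (3, 3).

v_3 = (3, 3)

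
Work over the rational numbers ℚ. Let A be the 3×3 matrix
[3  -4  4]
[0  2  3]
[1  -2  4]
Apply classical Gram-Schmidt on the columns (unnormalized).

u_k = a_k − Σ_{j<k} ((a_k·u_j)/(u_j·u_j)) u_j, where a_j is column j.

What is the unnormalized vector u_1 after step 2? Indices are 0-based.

u_1 = (1/5, 2, -3/5)

Step 1: u_0 = a_0 = (3, 0, 1).
Step 2: u_1 = a_1 − (-7/5)·u_0 = (1/5, 2, -3/5).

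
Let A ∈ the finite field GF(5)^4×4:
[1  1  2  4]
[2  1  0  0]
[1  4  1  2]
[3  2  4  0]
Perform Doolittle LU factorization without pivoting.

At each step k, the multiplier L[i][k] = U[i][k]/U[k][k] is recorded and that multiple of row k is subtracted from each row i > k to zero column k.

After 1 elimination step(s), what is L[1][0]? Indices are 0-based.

Step 1: pivot at (0,0) is 1.
  row1 ← row1 − (2)·row0  ⇒  L[1][0]=2, U row1=(0, 4, 1, 2)
  row2 ← row2 − (1)·row0  ⇒  L[2][0]=1, U row2=(0, 3, 4, 3)
  row3 ← row3 − (3)·row0  ⇒  L[3][0]=3, U row3=(0, 4, 3, 3)

L[1][0] = 2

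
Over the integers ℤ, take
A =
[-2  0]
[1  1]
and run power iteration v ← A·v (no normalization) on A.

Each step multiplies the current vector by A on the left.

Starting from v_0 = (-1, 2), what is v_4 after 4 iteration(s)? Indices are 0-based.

v_0 = (-1, 2).
v_1 = A·v_0 = (2, 1).
v_2 = A·v_1 = (-4, 3).
v_3 = A·v_2 = (8, -1).
v_4 = A·v_3 = (-16, 7).

v_4 = (-16, 7)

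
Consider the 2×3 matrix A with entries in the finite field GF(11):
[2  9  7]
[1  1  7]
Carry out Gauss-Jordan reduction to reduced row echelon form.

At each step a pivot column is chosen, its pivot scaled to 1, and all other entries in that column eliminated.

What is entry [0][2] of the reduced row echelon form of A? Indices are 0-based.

[1] R0 /= 2  ⇒  (1, 10, 9)
     R1 -= 1·R0  ⇒  (0, 2, 9)
[2] R1 /= 2  ⇒  (0, 1, 10)
     R0 -= 10·R1  ⇒  (1, 0, 8)

M[0][2] = 8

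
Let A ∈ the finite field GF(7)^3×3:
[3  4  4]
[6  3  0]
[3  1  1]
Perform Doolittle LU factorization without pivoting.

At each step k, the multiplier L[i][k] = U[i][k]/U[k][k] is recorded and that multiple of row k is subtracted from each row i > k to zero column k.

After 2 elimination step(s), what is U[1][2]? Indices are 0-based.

U[1][2] = 6

Step 1: pivot at (0,0) is 3.
  row1 ← row1 − (2)·row0  ⇒  L[1][0]=2, U row1=(0, 2, 6)
  row2 ← row2 − (1)·row0  ⇒  L[2][0]=1, U row2=(0, 4, 4)
Step 2: pivot at (1,1) is 2.
  row2 ← row2 − (2)·row1  ⇒  L[2][1]=2, U row2=(0, 0, 6)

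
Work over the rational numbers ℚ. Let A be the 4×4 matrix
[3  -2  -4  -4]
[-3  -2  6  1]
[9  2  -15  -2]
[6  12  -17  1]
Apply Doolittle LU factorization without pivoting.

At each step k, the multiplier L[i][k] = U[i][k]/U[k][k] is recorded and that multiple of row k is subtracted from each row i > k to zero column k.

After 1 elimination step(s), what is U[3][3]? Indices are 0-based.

U[3][3] = 9

k=0: U[0][0]=3
  eliminate (1,0): mult=-1, new row 1: (0, -4, 2, -3); set L[1][0]=-1
  eliminate (2,0): mult=3, new row 2: (0, 8, -3, 10); set L[2][0]=3
  eliminate (3,0): mult=2, new row 3: (0, 16, -9, 9); set L[3][0]=2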